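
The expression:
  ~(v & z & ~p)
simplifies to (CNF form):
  p | ~v | ~z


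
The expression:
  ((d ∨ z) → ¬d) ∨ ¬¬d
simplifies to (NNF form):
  True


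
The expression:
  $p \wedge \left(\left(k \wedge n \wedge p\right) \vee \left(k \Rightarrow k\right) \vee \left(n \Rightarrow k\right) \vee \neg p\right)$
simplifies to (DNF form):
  $p$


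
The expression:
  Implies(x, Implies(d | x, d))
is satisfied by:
  {d: True, x: False}
  {x: False, d: False}
  {x: True, d: True}


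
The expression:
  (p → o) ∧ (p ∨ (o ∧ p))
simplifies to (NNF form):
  o ∧ p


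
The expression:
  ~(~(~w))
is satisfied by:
  {w: False}


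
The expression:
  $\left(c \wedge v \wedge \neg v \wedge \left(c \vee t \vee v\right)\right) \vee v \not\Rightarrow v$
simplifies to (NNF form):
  $\text{False}$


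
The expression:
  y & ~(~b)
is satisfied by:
  {b: True, y: True}


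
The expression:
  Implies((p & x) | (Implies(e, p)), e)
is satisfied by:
  {e: True}


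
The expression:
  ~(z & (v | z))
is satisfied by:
  {z: False}


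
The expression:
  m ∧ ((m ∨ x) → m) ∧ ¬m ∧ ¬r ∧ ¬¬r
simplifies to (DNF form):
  False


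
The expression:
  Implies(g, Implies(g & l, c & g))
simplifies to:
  c | ~g | ~l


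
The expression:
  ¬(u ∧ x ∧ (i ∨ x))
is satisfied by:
  {u: False, x: False}
  {x: True, u: False}
  {u: True, x: False}


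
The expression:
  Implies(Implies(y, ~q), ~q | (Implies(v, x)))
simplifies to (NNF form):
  x | y | ~q | ~v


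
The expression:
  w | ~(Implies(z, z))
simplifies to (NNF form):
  w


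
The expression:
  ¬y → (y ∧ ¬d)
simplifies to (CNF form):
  y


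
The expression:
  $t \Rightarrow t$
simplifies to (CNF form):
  $\text{True}$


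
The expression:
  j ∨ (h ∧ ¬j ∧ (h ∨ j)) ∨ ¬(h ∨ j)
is always true.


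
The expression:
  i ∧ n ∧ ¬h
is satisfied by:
  {i: True, n: True, h: False}


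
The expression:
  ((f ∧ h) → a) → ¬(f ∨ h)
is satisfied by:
  {f: False, h: False, a: False}
  {a: True, f: False, h: False}
  {h: True, f: True, a: False}


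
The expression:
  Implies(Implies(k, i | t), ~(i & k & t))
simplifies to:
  ~i | ~k | ~t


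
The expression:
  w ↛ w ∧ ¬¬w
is never true.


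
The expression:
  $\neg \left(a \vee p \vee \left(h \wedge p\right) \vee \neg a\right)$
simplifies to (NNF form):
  $\text{False}$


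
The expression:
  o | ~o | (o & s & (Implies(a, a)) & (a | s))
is always true.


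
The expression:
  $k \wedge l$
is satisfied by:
  {k: True, l: True}


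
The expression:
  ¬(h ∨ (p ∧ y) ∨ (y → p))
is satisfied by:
  {y: True, p: False, h: False}


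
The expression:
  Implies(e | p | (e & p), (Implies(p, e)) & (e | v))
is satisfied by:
  {e: True, p: False}
  {p: False, e: False}
  {p: True, e: True}


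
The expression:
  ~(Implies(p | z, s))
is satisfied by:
  {z: True, p: True, s: False}
  {z: True, p: False, s: False}
  {p: True, z: False, s: False}


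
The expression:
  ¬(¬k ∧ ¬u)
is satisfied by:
  {k: True, u: True}
  {k: True, u: False}
  {u: True, k: False}


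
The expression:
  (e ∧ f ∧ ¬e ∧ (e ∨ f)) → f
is always true.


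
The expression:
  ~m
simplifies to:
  ~m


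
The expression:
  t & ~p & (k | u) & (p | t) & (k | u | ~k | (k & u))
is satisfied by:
  {t: True, k: True, u: True, p: False}
  {t: True, k: True, p: False, u: False}
  {t: True, u: True, p: False, k: False}


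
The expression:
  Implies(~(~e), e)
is always true.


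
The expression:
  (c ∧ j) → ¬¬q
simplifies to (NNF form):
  q ∨ ¬c ∨ ¬j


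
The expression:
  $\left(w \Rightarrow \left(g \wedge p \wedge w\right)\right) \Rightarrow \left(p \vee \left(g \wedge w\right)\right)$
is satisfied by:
  {p: True, w: True}
  {p: True, w: False}
  {w: True, p: False}


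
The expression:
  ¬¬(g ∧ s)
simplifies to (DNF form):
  g ∧ s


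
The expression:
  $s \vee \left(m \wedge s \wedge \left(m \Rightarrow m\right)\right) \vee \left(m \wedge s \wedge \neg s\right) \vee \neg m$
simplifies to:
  $s \vee \neg m$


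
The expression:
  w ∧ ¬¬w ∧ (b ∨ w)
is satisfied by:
  {w: True}


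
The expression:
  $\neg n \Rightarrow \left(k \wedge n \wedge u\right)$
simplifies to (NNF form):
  $n$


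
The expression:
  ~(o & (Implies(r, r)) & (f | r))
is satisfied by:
  {r: False, o: False, f: False}
  {f: True, r: False, o: False}
  {r: True, f: False, o: False}
  {f: True, r: True, o: False}
  {o: True, f: False, r: False}


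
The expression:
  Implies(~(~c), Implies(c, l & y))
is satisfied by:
  {l: True, y: True, c: False}
  {l: True, y: False, c: False}
  {y: True, l: False, c: False}
  {l: False, y: False, c: False}
  {l: True, c: True, y: True}


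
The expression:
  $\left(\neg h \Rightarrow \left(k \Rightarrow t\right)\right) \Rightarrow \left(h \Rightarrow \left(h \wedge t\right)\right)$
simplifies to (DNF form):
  $t \vee \neg h$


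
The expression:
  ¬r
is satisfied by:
  {r: False}


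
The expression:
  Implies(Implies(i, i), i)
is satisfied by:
  {i: True}


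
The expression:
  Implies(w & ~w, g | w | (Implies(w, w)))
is always true.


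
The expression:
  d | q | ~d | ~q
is always true.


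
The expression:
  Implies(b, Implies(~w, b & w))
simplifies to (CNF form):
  w | ~b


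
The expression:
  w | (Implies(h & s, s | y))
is always true.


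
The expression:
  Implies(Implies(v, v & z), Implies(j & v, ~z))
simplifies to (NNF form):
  ~j | ~v | ~z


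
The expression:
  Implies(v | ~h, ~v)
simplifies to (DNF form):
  ~v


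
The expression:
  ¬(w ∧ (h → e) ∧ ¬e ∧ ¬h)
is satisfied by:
  {e: True, h: True, w: False}
  {e: True, w: False, h: False}
  {h: True, w: False, e: False}
  {h: False, w: False, e: False}
  {e: True, h: True, w: True}
  {e: True, w: True, h: False}
  {h: True, w: True, e: False}


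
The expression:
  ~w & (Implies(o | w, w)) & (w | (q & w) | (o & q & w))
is never true.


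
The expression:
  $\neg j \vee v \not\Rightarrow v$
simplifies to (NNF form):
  $\neg j$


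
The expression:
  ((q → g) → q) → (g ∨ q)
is always true.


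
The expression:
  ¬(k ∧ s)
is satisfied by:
  {s: False, k: False}
  {k: True, s: False}
  {s: True, k: False}


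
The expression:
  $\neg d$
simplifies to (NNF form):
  $\neg d$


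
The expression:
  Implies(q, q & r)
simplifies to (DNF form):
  r | ~q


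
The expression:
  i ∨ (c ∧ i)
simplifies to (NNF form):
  i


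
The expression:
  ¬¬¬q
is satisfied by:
  {q: False}


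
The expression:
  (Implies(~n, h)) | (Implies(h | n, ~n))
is always true.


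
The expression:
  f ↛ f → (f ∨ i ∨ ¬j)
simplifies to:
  True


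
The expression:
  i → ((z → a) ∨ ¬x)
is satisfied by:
  {a: True, z: False, x: False, i: False}
  {a: False, z: False, x: False, i: False}
  {a: True, i: True, z: False, x: False}
  {i: True, a: False, z: False, x: False}
  {a: True, x: True, i: False, z: False}
  {x: True, i: False, z: False, a: False}
  {a: True, i: True, x: True, z: False}
  {i: True, x: True, a: False, z: False}
  {a: True, z: True, i: False, x: False}
  {z: True, i: False, x: False, a: False}
  {a: True, i: True, z: True, x: False}
  {i: True, z: True, a: False, x: False}
  {a: True, x: True, z: True, i: False}
  {x: True, z: True, i: False, a: False}
  {a: True, i: True, x: True, z: True}


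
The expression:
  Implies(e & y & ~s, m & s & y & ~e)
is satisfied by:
  {s: True, y: False, e: False}
  {s: False, y: False, e: False}
  {e: True, s: True, y: False}
  {e: True, s: False, y: False}
  {y: True, s: True, e: False}
  {y: True, s: False, e: False}
  {y: True, e: True, s: True}


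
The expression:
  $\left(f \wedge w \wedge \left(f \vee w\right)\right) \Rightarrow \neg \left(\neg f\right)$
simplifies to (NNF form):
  $\text{True}$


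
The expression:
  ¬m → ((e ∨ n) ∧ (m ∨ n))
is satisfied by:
  {n: True, m: True}
  {n: True, m: False}
  {m: True, n: False}


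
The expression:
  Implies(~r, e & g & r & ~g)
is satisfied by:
  {r: True}


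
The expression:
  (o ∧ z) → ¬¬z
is always true.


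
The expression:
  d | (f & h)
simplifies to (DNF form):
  d | (f & h)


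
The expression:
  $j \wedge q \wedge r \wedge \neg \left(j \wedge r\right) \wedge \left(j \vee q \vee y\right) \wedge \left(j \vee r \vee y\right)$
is never true.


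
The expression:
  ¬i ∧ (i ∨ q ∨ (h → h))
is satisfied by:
  {i: False}


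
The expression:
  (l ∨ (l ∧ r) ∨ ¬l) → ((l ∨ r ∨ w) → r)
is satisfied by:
  {r: True, l: False, w: False}
  {r: True, w: True, l: False}
  {r: True, l: True, w: False}
  {r: True, w: True, l: True}
  {w: False, l: False, r: False}


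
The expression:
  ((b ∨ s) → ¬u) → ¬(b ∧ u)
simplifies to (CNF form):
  True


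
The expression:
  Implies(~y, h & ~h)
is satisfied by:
  {y: True}


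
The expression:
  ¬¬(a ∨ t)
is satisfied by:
  {a: True, t: True}
  {a: True, t: False}
  {t: True, a: False}


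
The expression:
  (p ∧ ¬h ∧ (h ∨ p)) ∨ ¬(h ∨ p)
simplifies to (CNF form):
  ¬h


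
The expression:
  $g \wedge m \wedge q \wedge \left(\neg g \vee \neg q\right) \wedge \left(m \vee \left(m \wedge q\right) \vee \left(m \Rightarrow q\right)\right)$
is never true.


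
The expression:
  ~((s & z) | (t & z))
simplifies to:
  ~z | (~s & ~t)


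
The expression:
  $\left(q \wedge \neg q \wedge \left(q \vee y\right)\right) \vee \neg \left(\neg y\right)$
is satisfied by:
  {y: True}


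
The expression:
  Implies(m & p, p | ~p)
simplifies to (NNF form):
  True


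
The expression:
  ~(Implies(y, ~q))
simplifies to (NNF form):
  q & y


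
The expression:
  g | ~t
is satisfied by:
  {g: True, t: False}
  {t: False, g: False}
  {t: True, g: True}


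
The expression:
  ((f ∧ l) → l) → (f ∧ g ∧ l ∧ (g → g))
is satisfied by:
  {g: True, f: True, l: True}


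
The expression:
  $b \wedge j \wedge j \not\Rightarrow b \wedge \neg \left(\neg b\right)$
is never true.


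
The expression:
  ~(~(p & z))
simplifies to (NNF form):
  p & z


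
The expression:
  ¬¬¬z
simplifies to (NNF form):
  ¬z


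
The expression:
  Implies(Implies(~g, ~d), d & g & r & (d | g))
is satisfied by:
  {d: True, r: True, g: False}
  {d: True, g: False, r: False}
  {d: True, r: True, g: True}


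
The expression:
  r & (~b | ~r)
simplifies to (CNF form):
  r & ~b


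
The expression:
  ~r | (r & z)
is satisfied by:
  {z: True, r: False}
  {r: False, z: False}
  {r: True, z: True}


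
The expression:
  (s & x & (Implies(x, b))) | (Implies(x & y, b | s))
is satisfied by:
  {b: True, s: True, y: False, x: False}
  {b: True, s: False, y: False, x: False}
  {s: True, b: False, y: False, x: False}
  {b: False, s: False, y: False, x: False}
  {b: True, x: True, s: True, y: False}
  {b: True, x: True, s: False, y: False}
  {x: True, s: True, b: False, y: False}
  {x: True, b: False, s: False, y: False}
  {b: True, y: True, s: True, x: False}
  {b: True, y: True, s: False, x: False}
  {y: True, s: True, b: False, x: False}
  {y: True, b: False, s: False, x: False}
  {x: True, y: True, b: True, s: True}
  {x: True, y: True, b: True, s: False}
  {x: True, y: True, s: True, b: False}


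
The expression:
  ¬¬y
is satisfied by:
  {y: True}


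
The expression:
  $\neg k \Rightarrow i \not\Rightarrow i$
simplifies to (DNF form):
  $k$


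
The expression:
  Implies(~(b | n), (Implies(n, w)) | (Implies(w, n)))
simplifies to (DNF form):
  True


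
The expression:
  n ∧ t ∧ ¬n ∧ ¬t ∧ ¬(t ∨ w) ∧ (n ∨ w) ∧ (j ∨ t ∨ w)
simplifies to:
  False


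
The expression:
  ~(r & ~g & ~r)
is always true.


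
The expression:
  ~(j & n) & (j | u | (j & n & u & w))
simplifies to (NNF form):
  (j & ~n) | (u & ~j)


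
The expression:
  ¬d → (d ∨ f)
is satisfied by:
  {d: True, f: True}
  {d: True, f: False}
  {f: True, d: False}


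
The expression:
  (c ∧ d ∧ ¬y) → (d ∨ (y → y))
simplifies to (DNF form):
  True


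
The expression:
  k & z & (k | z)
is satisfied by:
  {z: True, k: True}


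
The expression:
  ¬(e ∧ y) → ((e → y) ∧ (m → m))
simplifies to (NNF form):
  y ∨ ¬e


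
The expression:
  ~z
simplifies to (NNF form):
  ~z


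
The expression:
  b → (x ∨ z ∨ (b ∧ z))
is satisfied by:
  {x: True, z: True, b: False}
  {x: True, z: False, b: False}
  {z: True, x: False, b: False}
  {x: False, z: False, b: False}
  {x: True, b: True, z: True}
  {x: True, b: True, z: False}
  {b: True, z: True, x: False}


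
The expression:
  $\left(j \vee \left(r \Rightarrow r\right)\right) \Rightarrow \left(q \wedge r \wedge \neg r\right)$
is never true.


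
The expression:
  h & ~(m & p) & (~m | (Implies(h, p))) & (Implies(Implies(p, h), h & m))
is never true.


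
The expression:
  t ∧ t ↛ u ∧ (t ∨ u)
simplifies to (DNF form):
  t ∧ ¬u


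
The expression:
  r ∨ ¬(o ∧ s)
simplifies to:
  r ∨ ¬o ∨ ¬s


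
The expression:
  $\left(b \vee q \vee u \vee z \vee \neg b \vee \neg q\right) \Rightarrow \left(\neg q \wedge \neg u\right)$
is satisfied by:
  {q: False, u: False}


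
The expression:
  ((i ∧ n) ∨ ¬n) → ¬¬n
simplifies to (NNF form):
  n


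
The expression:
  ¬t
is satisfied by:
  {t: False}


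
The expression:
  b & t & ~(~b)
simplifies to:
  b & t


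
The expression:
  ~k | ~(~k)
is always true.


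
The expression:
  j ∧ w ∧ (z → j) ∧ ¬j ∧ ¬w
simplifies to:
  False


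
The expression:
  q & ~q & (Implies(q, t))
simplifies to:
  False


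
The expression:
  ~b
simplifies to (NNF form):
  ~b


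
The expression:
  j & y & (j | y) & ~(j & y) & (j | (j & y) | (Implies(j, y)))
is never true.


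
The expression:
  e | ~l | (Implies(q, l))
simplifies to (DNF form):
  True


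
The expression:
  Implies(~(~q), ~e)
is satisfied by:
  {e: False, q: False}
  {q: True, e: False}
  {e: True, q: False}


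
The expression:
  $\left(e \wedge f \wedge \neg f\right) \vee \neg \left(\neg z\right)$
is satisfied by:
  {z: True}


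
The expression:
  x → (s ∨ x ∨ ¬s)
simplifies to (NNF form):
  True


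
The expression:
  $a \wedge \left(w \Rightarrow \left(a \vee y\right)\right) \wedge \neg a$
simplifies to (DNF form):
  $\text{False}$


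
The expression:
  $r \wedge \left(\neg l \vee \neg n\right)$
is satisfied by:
  {r: True, l: False, n: False}
  {r: True, n: True, l: False}
  {r: True, l: True, n: False}


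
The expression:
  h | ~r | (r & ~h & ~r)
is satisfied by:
  {h: True, r: False}
  {r: False, h: False}
  {r: True, h: True}


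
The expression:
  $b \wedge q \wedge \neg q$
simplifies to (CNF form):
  $\text{False}$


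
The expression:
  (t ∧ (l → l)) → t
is always true.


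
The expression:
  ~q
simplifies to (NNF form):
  ~q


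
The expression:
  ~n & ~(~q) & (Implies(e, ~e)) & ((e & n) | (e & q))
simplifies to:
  False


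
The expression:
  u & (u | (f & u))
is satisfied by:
  {u: True}


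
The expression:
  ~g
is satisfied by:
  {g: False}


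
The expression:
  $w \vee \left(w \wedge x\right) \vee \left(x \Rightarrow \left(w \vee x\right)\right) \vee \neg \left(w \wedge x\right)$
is always true.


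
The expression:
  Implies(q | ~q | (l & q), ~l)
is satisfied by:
  {l: False}


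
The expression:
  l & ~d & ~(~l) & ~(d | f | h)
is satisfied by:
  {l: True, d: False, f: False, h: False}


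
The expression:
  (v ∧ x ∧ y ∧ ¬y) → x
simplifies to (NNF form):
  True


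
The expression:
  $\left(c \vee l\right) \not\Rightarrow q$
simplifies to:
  $\neg q \wedge \left(c \vee l\right)$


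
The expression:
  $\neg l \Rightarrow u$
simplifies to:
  $l \vee u$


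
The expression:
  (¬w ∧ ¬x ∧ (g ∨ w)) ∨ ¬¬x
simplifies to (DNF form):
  x ∨ (g ∧ ¬w)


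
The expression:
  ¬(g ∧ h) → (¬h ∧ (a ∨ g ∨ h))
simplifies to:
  g ∨ (a ∧ ¬h)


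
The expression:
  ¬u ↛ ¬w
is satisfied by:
  {w: True, u: False}


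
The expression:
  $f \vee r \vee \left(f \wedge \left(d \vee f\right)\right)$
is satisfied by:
  {r: True, f: True}
  {r: True, f: False}
  {f: True, r: False}


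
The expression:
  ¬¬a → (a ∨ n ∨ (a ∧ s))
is always true.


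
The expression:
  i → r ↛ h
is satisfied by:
  {r: True, h: False, i: False}
  {h: False, i: False, r: False}
  {r: True, h: True, i: False}
  {h: True, r: False, i: False}
  {i: True, r: True, h: False}


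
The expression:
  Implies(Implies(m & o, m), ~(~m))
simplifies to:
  m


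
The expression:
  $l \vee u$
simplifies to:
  $l \vee u$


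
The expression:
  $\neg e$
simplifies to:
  $\neg e$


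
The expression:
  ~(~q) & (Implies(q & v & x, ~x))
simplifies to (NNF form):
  q & (~v | ~x)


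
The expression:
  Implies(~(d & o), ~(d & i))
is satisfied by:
  {o: True, d: False, i: False}
  {o: False, d: False, i: False}
  {i: True, o: True, d: False}
  {i: True, o: False, d: False}
  {d: True, o: True, i: False}
  {d: True, o: False, i: False}
  {d: True, i: True, o: True}


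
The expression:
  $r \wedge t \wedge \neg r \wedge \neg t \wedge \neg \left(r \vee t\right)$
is never true.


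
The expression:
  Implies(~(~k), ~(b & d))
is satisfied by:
  {k: False, d: False, b: False}
  {b: True, k: False, d: False}
  {d: True, k: False, b: False}
  {b: True, d: True, k: False}
  {k: True, b: False, d: False}
  {b: True, k: True, d: False}
  {d: True, k: True, b: False}


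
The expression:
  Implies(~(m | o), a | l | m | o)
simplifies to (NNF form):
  a | l | m | o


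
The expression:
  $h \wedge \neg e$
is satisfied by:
  {h: True, e: False}


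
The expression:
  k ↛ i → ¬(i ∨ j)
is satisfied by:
  {i: True, k: False, j: False}
  {k: False, j: False, i: False}
  {i: True, j: True, k: False}
  {j: True, k: False, i: False}
  {i: True, k: True, j: False}
  {k: True, i: False, j: False}
  {i: True, j: True, k: True}


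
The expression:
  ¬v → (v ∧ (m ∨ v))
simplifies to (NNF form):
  v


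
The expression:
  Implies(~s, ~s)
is always true.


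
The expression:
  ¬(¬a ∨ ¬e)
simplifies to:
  a ∧ e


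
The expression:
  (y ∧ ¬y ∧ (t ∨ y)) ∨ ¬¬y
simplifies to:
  y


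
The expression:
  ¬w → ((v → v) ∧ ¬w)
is always true.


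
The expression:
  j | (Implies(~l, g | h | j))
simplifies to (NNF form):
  g | h | j | l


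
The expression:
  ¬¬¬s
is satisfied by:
  {s: False}


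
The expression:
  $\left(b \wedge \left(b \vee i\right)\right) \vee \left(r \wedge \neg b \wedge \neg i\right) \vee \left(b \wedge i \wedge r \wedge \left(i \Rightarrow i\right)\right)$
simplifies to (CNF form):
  $\left(b \vee r\right) \wedge \left(b \vee \neg i\right)$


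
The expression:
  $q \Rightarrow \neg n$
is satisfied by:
  {q: False, n: False}
  {n: True, q: False}
  {q: True, n: False}


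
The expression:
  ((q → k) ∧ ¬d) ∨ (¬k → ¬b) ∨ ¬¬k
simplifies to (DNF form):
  k ∨ (¬d ∧ ¬q) ∨ ¬b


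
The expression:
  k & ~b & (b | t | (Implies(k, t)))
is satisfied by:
  {t: True, k: True, b: False}


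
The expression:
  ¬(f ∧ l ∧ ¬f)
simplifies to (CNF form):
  True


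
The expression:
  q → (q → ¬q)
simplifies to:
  ¬q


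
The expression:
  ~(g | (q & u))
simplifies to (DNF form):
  (~g & ~q) | (~g & ~u)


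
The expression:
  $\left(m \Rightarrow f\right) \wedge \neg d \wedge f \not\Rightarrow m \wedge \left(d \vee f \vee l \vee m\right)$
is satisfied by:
  {f: True, d: False, m: False}


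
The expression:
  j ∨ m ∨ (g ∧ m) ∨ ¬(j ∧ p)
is always true.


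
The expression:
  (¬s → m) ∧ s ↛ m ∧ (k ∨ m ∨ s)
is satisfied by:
  {s: True, m: False}


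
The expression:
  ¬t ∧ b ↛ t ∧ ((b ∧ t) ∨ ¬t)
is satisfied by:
  {b: True, t: False}


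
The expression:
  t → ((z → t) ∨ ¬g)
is always true.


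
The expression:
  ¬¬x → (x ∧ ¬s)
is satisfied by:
  {s: False, x: False}
  {x: True, s: False}
  {s: True, x: False}


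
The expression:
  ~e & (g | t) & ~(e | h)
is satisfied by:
  {t: True, g: True, e: False, h: False}
  {t: True, g: False, e: False, h: False}
  {g: True, h: False, t: False, e: False}


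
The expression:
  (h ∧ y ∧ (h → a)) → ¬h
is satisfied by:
  {h: False, y: False, a: False}
  {a: True, h: False, y: False}
  {y: True, h: False, a: False}
  {a: True, y: True, h: False}
  {h: True, a: False, y: False}
  {a: True, h: True, y: False}
  {y: True, h: True, a: False}


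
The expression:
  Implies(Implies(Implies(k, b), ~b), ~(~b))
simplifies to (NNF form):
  b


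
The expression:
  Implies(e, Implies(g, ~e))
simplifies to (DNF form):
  ~e | ~g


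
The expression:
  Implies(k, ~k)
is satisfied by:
  {k: False}


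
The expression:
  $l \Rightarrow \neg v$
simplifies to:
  $\neg l \vee \neg v$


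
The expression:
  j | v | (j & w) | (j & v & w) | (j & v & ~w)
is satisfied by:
  {v: True, j: True}
  {v: True, j: False}
  {j: True, v: False}


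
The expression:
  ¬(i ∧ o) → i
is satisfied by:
  {i: True}


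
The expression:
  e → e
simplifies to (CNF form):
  True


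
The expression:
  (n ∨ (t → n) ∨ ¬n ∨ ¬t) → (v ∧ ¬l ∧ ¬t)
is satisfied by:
  {v: True, l: False, t: False}


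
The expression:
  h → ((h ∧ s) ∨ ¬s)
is always true.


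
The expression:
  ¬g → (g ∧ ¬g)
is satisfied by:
  {g: True}


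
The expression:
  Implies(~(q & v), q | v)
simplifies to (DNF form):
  q | v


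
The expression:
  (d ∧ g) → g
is always true.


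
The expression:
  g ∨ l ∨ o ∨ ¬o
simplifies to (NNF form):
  True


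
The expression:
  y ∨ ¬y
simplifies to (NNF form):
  True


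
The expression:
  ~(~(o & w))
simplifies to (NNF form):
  o & w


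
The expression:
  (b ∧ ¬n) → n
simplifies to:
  n ∨ ¬b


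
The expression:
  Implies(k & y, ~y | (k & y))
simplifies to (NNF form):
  True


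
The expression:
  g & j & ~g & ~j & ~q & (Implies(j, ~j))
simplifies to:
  False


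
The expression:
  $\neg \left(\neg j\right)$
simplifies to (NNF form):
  $j$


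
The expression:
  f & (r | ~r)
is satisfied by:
  {f: True}


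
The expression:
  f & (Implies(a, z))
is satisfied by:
  {z: True, f: True, a: False}
  {f: True, a: False, z: False}
  {a: True, z: True, f: True}


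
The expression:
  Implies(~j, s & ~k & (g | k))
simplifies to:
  j | (g & s & ~k)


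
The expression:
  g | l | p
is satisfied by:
  {l: True, p: True, g: True}
  {l: True, p: True, g: False}
  {l: True, g: True, p: False}
  {l: True, g: False, p: False}
  {p: True, g: True, l: False}
  {p: True, g: False, l: False}
  {g: True, p: False, l: False}


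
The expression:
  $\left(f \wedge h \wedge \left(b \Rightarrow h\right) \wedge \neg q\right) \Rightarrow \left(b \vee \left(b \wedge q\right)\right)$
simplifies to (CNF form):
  $b \vee q \vee \neg f \vee \neg h$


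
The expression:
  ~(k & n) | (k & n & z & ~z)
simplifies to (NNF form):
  ~k | ~n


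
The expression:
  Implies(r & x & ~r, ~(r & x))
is always true.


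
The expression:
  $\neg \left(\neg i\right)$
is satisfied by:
  {i: True}


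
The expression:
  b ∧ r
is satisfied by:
  {r: True, b: True}


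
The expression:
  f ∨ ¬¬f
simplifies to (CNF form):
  f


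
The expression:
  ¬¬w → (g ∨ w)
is always true.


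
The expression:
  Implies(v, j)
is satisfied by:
  {j: True, v: False}
  {v: False, j: False}
  {v: True, j: True}


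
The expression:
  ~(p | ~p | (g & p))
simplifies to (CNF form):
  False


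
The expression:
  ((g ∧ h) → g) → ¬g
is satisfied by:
  {g: False}


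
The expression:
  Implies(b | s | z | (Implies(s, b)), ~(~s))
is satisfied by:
  {s: True}


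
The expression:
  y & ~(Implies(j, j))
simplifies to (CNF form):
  False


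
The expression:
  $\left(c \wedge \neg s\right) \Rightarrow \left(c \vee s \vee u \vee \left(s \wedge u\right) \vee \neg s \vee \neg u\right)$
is always true.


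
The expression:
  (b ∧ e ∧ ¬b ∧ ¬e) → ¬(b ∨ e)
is always true.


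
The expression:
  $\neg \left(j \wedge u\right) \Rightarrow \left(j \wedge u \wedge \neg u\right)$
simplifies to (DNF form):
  $j \wedge u$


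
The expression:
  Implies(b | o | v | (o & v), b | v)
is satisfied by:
  {b: True, v: True, o: False}
  {b: True, o: False, v: False}
  {v: True, o: False, b: False}
  {v: False, o: False, b: False}
  {b: True, v: True, o: True}
  {b: True, o: True, v: False}
  {v: True, o: True, b: False}


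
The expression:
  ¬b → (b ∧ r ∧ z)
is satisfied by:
  {b: True}


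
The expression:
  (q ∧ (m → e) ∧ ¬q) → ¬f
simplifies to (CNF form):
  True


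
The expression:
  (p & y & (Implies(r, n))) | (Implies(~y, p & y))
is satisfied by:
  {y: True}


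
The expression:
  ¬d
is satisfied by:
  {d: False}


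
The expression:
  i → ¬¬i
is always true.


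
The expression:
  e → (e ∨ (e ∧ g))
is always true.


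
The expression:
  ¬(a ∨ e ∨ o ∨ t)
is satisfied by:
  {e: False, o: False, t: False, a: False}


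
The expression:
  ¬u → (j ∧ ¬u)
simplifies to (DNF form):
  j ∨ u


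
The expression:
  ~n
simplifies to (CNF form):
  ~n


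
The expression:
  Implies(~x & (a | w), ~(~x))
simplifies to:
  x | (~a & ~w)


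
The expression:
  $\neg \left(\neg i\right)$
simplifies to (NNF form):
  $i$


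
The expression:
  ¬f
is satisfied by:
  {f: False}


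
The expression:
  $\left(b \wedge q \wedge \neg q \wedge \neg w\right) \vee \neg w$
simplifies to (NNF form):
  $\neg w$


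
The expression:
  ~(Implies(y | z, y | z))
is never true.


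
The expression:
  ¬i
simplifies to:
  ¬i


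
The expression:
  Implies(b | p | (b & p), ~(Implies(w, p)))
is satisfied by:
  {w: True, p: False, b: False}
  {p: False, b: False, w: False}
  {b: True, w: True, p: False}


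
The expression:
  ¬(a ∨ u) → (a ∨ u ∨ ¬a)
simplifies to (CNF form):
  True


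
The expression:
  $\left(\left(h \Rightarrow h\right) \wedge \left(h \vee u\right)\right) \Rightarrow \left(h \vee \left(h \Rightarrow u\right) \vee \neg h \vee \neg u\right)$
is always true.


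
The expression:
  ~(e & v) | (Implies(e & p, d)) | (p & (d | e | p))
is always true.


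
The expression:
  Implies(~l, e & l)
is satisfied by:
  {l: True}


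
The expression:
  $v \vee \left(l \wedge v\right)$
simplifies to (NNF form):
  $v$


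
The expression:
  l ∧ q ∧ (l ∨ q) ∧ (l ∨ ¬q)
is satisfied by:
  {q: True, l: True}


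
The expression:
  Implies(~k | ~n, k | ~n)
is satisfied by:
  {k: True, n: False}
  {n: False, k: False}
  {n: True, k: True}


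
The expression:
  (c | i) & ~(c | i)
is never true.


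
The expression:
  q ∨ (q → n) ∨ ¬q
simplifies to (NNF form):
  True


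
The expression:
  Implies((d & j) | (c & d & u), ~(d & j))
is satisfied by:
  {d: False, j: False}
  {j: True, d: False}
  {d: True, j: False}


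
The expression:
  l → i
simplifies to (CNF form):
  i ∨ ¬l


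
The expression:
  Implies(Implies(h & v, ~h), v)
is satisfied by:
  {v: True}


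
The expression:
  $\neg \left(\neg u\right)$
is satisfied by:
  {u: True}


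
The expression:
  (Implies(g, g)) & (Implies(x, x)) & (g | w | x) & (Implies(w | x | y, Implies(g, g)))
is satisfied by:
  {x: True, g: True, w: True}
  {x: True, g: True, w: False}
  {x: True, w: True, g: False}
  {x: True, w: False, g: False}
  {g: True, w: True, x: False}
  {g: True, w: False, x: False}
  {w: True, g: False, x: False}


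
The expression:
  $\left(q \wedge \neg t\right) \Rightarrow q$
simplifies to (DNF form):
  $\text{True}$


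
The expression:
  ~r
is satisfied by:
  {r: False}


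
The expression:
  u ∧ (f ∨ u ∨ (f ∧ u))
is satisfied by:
  {u: True}


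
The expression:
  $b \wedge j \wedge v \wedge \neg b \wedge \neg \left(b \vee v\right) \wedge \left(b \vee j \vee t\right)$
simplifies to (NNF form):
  $\text{False}$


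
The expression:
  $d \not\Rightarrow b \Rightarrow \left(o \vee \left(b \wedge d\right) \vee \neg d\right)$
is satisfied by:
  {b: True, o: True, d: False}
  {b: True, o: False, d: False}
  {o: True, b: False, d: False}
  {b: False, o: False, d: False}
  {b: True, d: True, o: True}
  {b: True, d: True, o: False}
  {d: True, o: True, b: False}


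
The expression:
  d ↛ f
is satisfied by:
  {d: True, f: False}


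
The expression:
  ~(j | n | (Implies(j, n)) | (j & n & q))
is never true.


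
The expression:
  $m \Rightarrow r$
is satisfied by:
  {r: True, m: False}
  {m: False, r: False}
  {m: True, r: True}


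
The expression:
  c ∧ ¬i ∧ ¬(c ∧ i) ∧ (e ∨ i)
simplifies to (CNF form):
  c ∧ e ∧ ¬i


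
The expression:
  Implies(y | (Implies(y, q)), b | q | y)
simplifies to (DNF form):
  b | q | y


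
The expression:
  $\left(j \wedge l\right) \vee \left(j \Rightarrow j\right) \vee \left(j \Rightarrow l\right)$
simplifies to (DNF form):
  $\text{True}$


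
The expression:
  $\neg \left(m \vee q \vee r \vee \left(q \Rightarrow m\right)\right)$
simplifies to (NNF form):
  $\text{False}$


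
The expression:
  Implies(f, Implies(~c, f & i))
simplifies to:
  c | i | ~f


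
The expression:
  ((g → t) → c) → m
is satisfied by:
  {t: True, m: True, c: False, g: False}
  {m: True, c: False, g: False, t: False}
  {t: True, m: True, g: True, c: False}
  {m: True, g: True, c: False, t: False}
  {m: True, t: True, c: True, g: False}
  {m: True, c: True, g: False, t: False}
  {t: True, m: True, g: True, c: True}
  {m: True, g: True, c: True, t: False}
  {t: True, c: False, g: False, m: False}
  {t: False, c: False, g: False, m: False}
  {t: True, g: True, c: False, m: False}


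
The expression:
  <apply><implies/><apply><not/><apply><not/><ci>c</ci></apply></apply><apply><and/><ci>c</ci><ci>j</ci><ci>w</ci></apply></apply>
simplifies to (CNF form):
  <apply><and/><apply><or/><ci>j</ci><apply><not/><ci>c</ci></apply></apply><apply><or/><ci>w</ci><apply><not/><ci>c</ci></apply></apply></apply>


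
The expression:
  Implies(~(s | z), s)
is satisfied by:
  {z: True, s: True}
  {z: True, s: False}
  {s: True, z: False}


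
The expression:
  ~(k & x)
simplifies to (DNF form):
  ~k | ~x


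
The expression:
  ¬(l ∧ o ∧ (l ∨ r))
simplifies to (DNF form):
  ¬l ∨ ¬o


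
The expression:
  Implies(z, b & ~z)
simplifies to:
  ~z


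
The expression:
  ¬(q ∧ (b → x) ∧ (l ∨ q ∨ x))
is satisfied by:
  {b: True, x: False, q: False}
  {x: False, q: False, b: False}
  {b: True, x: True, q: False}
  {x: True, b: False, q: False}
  {q: True, b: True, x: False}


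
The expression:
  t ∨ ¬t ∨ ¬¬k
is always true.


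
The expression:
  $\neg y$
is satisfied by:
  {y: False}


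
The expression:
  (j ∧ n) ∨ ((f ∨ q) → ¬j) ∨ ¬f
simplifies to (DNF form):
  n ∨ ¬f ∨ ¬j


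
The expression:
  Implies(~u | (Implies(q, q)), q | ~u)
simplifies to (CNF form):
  q | ~u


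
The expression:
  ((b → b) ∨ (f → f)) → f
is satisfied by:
  {f: True}


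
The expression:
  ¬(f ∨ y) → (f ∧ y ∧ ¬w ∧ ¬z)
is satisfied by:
  {y: True, f: True}
  {y: True, f: False}
  {f: True, y: False}


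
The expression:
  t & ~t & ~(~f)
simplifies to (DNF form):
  False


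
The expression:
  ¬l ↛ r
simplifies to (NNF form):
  r ∨ ¬l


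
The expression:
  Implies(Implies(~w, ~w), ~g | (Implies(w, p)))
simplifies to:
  p | ~g | ~w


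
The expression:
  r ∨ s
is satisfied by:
  {r: True, s: True}
  {r: True, s: False}
  {s: True, r: False}


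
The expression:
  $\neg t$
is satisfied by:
  {t: False}


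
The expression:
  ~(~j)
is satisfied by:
  {j: True}


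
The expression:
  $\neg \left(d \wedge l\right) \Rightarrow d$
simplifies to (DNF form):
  $d$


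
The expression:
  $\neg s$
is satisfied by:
  {s: False}


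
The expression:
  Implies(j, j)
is always true.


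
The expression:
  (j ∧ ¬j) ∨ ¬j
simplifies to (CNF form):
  ¬j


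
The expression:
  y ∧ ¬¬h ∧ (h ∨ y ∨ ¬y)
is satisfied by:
  {h: True, y: True}


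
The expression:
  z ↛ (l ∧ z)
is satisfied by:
  {z: True, l: False}


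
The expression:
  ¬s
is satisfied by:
  {s: False}


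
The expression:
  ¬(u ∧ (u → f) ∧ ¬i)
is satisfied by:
  {i: True, u: False, f: False}
  {u: False, f: False, i: False}
  {f: True, i: True, u: False}
  {f: True, u: False, i: False}
  {i: True, u: True, f: False}
  {u: True, i: False, f: False}
  {f: True, u: True, i: True}


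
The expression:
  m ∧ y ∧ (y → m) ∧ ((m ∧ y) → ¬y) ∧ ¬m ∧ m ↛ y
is never true.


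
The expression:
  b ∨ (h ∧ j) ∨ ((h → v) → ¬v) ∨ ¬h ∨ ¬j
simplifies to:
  True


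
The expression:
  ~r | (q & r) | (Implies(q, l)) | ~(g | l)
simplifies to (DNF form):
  True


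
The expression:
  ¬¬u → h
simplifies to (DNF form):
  h ∨ ¬u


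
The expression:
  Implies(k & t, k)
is always true.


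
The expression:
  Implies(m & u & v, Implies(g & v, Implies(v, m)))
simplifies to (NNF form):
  True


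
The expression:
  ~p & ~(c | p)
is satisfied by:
  {p: False, c: False}


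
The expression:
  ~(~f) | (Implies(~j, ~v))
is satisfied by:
  {f: True, j: True, v: False}
  {f: True, j: False, v: False}
  {j: True, f: False, v: False}
  {f: False, j: False, v: False}
  {f: True, v: True, j: True}
  {f: True, v: True, j: False}
  {v: True, j: True, f: False}


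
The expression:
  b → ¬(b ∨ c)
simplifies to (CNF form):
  ¬b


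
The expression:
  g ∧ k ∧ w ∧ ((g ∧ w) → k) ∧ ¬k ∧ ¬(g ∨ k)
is never true.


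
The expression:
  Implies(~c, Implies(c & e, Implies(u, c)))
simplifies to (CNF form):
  True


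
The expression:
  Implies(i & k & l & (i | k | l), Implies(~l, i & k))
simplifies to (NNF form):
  True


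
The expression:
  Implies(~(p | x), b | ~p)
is always true.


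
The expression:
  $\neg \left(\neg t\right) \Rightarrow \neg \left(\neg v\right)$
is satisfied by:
  {v: True, t: False}
  {t: False, v: False}
  {t: True, v: True}


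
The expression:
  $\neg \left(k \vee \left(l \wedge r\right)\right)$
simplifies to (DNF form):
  $\left(\neg k \wedge \neg l\right) \vee \left(\neg k \wedge \neg r\right)$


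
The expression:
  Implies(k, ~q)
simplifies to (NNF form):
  ~k | ~q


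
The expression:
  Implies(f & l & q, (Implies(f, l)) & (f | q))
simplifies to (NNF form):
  True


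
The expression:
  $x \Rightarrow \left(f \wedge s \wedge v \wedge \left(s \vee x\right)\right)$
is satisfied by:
  {f: True, s: True, v: True, x: False}
  {f: True, s: True, v: False, x: False}
  {f: True, v: True, s: False, x: False}
  {f: True, v: False, s: False, x: False}
  {s: True, v: True, f: False, x: False}
  {s: True, v: False, f: False, x: False}
  {v: True, f: False, s: False, x: False}
  {v: False, f: False, s: False, x: False}
  {x: True, f: True, s: True, v: True}


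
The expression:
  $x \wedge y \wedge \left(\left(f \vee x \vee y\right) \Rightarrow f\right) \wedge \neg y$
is never true.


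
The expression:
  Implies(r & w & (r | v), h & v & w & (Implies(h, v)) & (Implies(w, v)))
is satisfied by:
  {v: True, h: True, w: False, r: False}
  {v: True, h: False, w: False, r: False}
  {h: True, v: False, w: False, r: False}
  {v: False, h: False, w: False, r: False}
  {r: True, v: True, h: True, w: False}
  {r: True, v: True, h: False, w: False}
  {r: True, h: True, v: False, w: False}
  {r: True, h: False, v: False, w: False}
  {v: True, w: True, h: True, r: False}
  {v: True, w: True, h: False, r: False}
  {w: True, h: True, v: False, r: False}
  {w: True, v: False, h: False, r: False}
  {r: True, v: True, w: True, h: True}


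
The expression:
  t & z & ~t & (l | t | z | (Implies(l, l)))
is never true.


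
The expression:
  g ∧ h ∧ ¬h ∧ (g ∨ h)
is never true.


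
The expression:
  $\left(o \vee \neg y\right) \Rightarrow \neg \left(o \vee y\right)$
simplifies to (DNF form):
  $\neg o$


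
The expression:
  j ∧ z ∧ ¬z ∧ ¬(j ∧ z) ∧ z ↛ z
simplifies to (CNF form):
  False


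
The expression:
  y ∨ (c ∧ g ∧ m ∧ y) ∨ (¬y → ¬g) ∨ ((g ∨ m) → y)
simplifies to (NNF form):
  y ∨ ¬g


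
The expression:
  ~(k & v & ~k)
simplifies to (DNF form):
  True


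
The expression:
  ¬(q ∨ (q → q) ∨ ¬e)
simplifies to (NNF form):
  False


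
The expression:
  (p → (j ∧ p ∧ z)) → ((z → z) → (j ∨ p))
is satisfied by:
  {p: True, j: True}
  {p: True, j: False}
  {j: True, p: False}


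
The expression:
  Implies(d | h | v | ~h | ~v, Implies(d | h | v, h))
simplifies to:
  h | (~d & ~v)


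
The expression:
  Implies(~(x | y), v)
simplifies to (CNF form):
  v | x | y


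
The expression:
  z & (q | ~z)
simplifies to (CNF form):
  q & z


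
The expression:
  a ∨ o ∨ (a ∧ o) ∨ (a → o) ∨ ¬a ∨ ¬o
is always true.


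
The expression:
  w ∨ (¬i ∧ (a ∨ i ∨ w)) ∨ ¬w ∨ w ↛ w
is always true.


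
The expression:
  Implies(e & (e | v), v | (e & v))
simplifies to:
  v | ~e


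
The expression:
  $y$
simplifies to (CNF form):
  $y$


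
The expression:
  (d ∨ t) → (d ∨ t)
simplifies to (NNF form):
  True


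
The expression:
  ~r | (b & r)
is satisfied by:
  {b: True, r: False}
  {r: False, b: False}
  {r: True, b: True}


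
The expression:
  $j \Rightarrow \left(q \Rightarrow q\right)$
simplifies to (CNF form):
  $\text{True}$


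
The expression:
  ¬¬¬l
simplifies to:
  ¬l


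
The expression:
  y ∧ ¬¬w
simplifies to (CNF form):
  w ∧ y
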